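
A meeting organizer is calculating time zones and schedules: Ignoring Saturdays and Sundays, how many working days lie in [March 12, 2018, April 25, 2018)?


Start: 2018-03-12 (Monday)
End (exclusive): 2018-04-25 (Wednesday)
Total calendar days: 44
Full weeks: 44 // 7 = 6 -> 30 weekdays
Remaining 2 days starting on Monday:
  Mon(w), Tue(w) -> 2 weekdays
Total business days: 30 + 2 = 32

32


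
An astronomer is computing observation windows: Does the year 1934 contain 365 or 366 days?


Year: 1934
Check leap year rules:
Divisible by 4? No
1934 is not a leap year
Days: 365

365


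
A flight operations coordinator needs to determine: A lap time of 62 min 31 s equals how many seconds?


Minutes: 62
Seconds: 31
Convert minutes to seconds: 62 x 60 = 3720
Add remaining seconds: 3720 + 31 = 3751

3751


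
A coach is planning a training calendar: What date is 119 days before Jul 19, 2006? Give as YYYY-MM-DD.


Start: 2006-07-19
Subtracting 119 days
Days already passed in July: 19
After going back through July: 100 more days to subtract
June 2006: 30 days, 70 remaining
May 2006: 31 days, 39 remaining
April 2006: 30 days, 9 remaining
March 2006 has 31 days, need 9
Result: 2006-03-22

2006-03-22


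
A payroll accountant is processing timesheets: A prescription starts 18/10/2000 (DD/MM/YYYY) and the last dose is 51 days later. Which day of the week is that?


Start: 2000-10-18 (Wednesday)
Step 1 - find target date: add 51 days
  2000-10-18 + 51 days = 2000-12-08
Step 2 - day of week:
  51 mod 7 = 2
  Wednesday + 2 days -> Friday
Result: Friday (2000-12-08)

Friday


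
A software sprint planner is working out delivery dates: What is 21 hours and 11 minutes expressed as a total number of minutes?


Hours: 21
Minutes: 11
Convert hours to minutes: 21 x 60 = 1260
Add remaining minutes: 1260 + 11 = 1271

1271


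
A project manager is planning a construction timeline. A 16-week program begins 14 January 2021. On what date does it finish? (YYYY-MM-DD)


Start: 2021-01-14
Weeks to add: 16
Convert to days: 16 x 7 = 112 days
Add 112 days to 2021-01-14
Result: 2021-05-06

2021-05-06


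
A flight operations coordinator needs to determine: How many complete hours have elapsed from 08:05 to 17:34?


Start: 08:05
End: 17:34
Hour difference: 17 - 8 = 9 hours
Minute difference: 34 - 5 = 29 minutes
Total minutes: 569
Complete hours: 569 / 60 = 9 (remainder 29)

9


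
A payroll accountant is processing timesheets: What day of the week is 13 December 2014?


Date: 2014-12-13
January 1, 2014 is a Wednesday
Day of year: 347
Offset from Jan 1: 346 days
346 mod 7 = 3
Result: Saturday

Saturday


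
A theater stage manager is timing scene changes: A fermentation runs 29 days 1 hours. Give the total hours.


Days: 29
Extra hours: 1
Hours per day: 24
Days to hours: 29 x 24 = 696
Total: 696 + 1 = 697

697


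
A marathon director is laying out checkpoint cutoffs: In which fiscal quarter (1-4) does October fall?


Month: October (month 10)
Q1: January-March (months 1-3)
Q2: April-June (months 4-6)
Q3: July-September (months 7-9)
Q4: October-December (months 10-12)
Month 10 falls in Q4

4


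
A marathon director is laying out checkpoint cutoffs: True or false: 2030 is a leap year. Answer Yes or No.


Year: 2030
Divisible by 4? 2030 / 4 = 507.5 -> No
Not divisible by 4, so NOT a leap year

No


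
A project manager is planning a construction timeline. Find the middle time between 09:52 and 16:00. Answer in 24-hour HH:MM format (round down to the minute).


Start time: 09:52 = 592 minutes from midnight
End time: 16:00 = 960 minutes from midnight
Sum: 592 + 960 = 1552
Midpoint: 1552 / 2 = 776 minutes
Convert: 776 / 60 = 12 hours, 56 minutes
Result: 12:56

12:56


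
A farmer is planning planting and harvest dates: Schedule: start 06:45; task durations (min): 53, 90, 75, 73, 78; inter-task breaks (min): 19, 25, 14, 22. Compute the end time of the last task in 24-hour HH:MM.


Start: 06:45 = 405 min from midnight
  after task 1 (53 min): 07:38
  after break (19 min): 07:57
  after task 2 (90 min): 09:27
  after break (25 min): 09:52
  after task 3 (75 min): 11:07
  after break (14 min): 11:21
  after task 4 (73 min): 12:34
  after break (22 min): 12:56
  after task 5 (78 min): 14:14
Total elapsed: 449 minutes
End time: 14:14

14:14


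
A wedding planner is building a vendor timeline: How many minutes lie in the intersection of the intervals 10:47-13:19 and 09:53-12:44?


Interval A: [647, 799] minutes from midnight
Interval B: [593, 764] minutes from midnight
Overlap start = max(647, 593) = 647
Overlap end = min(799, 764) = 764
Overlap = 764 - 647 = 117 minutes

117


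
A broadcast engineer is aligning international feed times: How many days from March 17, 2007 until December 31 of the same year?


Start: March 17, 2007
End: December 31, 2007
Days left in March: 14
April: 30
May: 31
June: 30
July: 31
... plus remaining months
Sum of remaining months: 275
Total: 14 + 275 = 289

289


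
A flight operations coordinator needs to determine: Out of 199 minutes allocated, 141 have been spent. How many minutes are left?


Total budget: 199 minutes
Time used: 141 minutes
Remaining: 199 - 141 = 58 minutes
Percent used: 70.9%
Percent remaining: 29.1%

58


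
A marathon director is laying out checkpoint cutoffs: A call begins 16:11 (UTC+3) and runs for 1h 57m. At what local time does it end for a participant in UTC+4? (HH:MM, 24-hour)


Start: 16:11 in UTC+3
Step 1 - add duration:
  minutes: 11 + 57 = 68 (carry 1h)
  hours: 16 + 1 + 1 = 18
  end in UTC+3: 18:08
Step 2 - convert UTC+3 -> UTC+4:
  offset difference: 4 - (3) = 1 hours
  18 + (1) = 19 -> mod 24 = 19
Result: 19:08 in UTC+4

19:08


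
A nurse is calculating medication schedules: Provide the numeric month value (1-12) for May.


Calendar month order:
4. April
5. May <--
6. June
May is month number 5

5


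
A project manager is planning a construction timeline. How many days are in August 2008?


Month: August
Year: 2008
August is a 31-day month
Total: 31 days

31


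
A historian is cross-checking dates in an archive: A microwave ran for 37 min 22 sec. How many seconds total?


Minutes: 37
Extra seconds: 22
Seconds per minute: 60
Minutes to seconds: 37 x 60 = 2220
Total: 2220 + 22 = 2242

2242


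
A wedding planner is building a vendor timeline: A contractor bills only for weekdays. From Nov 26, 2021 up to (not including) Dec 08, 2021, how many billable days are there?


Start: 2021-11-26 (Friday)
End (exclusive): 2021-12-08 (Wednesday)
Total calendar days: 12
Full weeks: 12 // 7 = 1 -> 5 weekdays
Remaining 5 days starting on Friday:
  Fri(w), Sat(-), Sun(-), Mon(w), Tue(w) -> 3 weekdays
Total business days: 5 + 3 = 8

8


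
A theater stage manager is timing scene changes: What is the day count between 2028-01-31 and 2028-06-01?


Start date: 2028-01-31
End date: 2028-06-01
Jan 2028: +1 days
Feb 2028: +29 days
Mar 2028: +31 days
Apr 2028: +30 days
May 2028: +31 days
Total: 122 days

122


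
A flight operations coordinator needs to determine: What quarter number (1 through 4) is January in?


Month: January (month 1)
Q1: January-March (months 1-3)
Q2: April-June (months 4-6)
Q3: July-September (months 7-9)
Q4: October-December (months 10-12)
Month 1 falls in Q1

1


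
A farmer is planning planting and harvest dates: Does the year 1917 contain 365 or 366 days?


Year: 1917
Check leap year rules:
Divisible by 4? No
1917 is not a leap year
Days: 365

365


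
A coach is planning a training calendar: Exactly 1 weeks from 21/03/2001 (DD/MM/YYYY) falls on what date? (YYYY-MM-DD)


Start: 2001-03-21
Weeks to add: 1
Convert to days: 1 x 7 = 7 days
Add 7 days to 2001-03-21
Result: 2001-03-28

2001-03-28


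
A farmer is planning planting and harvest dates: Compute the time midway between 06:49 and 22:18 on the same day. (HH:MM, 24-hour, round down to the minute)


Start time: 06:49 = 409 minutes from midnight
End time: 22:18 = 1338 minutes from midnight
Sum: 409 + 1338 = 1747
Midpoint: 1747 / 2 = 873 minutes
Convert: 873 / 60 = 14 hours, 33 minutes
Result: 14:33

14:33


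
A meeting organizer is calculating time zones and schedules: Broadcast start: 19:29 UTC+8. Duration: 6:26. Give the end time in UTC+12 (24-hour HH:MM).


Start: 19:29 in UTC+8
Step 1 - add duration:
  minutes: 29 + 26 = 55
  hours: 19 + 6 + 0 = 25
  end in UTC+8: 01:55
Step 2 - convert UTC+8 -> UTC+12:
  offset difference: 12 - (8) = 4 hours
  1 + (4) = 5 -> mod 24 = 5
Result: 05:55 in UTC+12

05:55


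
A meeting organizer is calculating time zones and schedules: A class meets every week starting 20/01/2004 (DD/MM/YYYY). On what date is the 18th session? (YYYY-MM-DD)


First occurrence: 2004-01-20 (occurrence 1)
Each occurrence is 7 days after the previous.
Occurrence 18 is 17 weeks after the first.
17 weeks = 119 days
2004-01-20 + 119 days = 2004-05-18

2004-05-18


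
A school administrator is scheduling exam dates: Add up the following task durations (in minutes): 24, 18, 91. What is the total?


Durations: 24, 18, 91
Running sum: 24
+ 18 = 42
+ 91 = 133
Total duration: 133 minutes
That is 2 hours and 13 minutes

133


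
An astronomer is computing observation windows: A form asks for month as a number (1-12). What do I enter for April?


Calendar month order:
3. March
4. April <--
5. May
April is month number 4

4


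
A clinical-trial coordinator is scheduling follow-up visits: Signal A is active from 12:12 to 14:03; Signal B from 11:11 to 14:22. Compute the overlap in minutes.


Interval A: [732, 843] minutes from midnight
Interval B: [671, 862] minutes from midnight
Overlap start = max(732, 671) = 732
Overlap end = min(843, 862) = 843
Overlap = 843 - 732 = 111 minutes

111


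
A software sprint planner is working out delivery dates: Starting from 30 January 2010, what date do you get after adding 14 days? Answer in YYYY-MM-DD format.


Start: 2010-01-30
Adding 14 days
Days remaining in January: 1
After January: 13 days still to add
February 2010 has 28 days, need 13
Result: 2010-02-13

2010-02-13


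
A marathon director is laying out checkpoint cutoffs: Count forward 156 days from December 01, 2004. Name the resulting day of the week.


Start: 2004-12-01 (Wednesday)
Step 1 - find target date: add 156 days
  2004-12-01 + 156 days = 2005-05-06
Step 2 - day of week:
  156 mod 7 = 2
  Wednesday + 2 days -> Friday
Result: Friday (2005-05-06)

Friday


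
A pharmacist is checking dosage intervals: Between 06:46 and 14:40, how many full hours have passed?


Start: 06:46
End: 14:40
Hour difference: 14 - 6 = 8 hours
Minute difference: 40 - 46 = -6 minutes
Total minutes: 474
Complete hours: 474 / 60 = 7 (remainder 54)

7


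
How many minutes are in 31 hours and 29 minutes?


Hours: 31
Minutes: 29
Convert hours to minutes: 31 x 60 = 1860
Add remaining minutes: 1860 + 29 = 1889

1889


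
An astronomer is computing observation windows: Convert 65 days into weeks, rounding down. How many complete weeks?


Total days: 65
Days per week: 7
Division: 65 / 7 = 9 remainder 2
Complete weeks: 9
Remaining days: 2

9


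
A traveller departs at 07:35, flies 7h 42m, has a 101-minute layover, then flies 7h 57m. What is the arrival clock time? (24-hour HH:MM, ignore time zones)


Depart: 07:35
Leg 1: +462 min -> 15:17
Layover: +101 min -> 16:58
Leg 2: +477 min -> 00:55
Total travel: 1040 minutes = 17h 20m
Arrival: 00:55

00:55


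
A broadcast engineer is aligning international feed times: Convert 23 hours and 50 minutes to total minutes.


Hours: 23
Extra minutes: 50
Minutes per hour: 60
Hours to minutes: 23 x 60 = 1380
Total: 1380 + 50 = 1430

1430


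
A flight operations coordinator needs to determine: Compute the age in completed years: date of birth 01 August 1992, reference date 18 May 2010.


Birth: 1992-08-01
Reference: 2010-05-18
Year difference: 2010 - 1992 = 18
Has birthday (08-01) occurred by 05-18? No
Birthday not yet reached this year -> subtract 1
Age in full years: 17

17


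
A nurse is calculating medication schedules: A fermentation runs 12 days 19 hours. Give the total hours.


Days: 12
Extra hours: 19
Hours per day: 24
Days to hours: 12 x 24 = 288
Total: 288 + 19 = 307

307


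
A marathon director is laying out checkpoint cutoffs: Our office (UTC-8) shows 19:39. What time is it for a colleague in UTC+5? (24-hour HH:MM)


Local time: 19:39 at UTC-8 (offset -8h)
Target zone: UTC+5 (offset 5h)
Difference: 5 - (-8) = 13 hours
Calculation: 19 + (13) = 32
Wraparound: (32) mod 24 = 8
Result: 08:39

08:39


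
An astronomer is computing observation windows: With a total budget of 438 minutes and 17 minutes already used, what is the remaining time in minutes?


Total budget: 438 minutes
Time used: 17 minutes
Remaining: 438 - 17 = 421 minutes
Percent used: 3.9%
Percent remaining: 96.1%

421


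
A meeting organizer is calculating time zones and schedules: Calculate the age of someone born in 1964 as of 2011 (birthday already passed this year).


Birth year: 1964
Current year: 2011
Age = current year - birth year
Age = 2011 - 1964 = 47

47


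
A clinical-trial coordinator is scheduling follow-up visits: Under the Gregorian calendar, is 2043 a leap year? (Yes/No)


Year: 2043
Divisible by 4? 2043 / 4 = 510.75 -> No
Not divisible by 4, so NOT a leap year

No


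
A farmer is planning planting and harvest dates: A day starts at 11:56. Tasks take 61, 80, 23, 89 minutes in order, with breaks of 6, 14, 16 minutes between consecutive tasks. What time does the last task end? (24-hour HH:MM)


Start: 11:56 = 716 min from midnight
  after task 1 (61 min): 12:57
  after break (6 min): 13:03
  after task 2 (80 min): 14:23
  after break (14 min): 14:37
  after task 3 (23 min): 15:00
  after break (16 min): 15:16
  after task 4 (89 min): 16:45
Total elapsed: 289 minutes
End time: 16:45

16:45


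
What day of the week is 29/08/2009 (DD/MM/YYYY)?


Date: 2009-08-29
January 1, 2009 is a Thursday
Day of year: 241
Offset from Jan 1: 240 days
240 mod 7 = 2
Result: Saturday

Saturday


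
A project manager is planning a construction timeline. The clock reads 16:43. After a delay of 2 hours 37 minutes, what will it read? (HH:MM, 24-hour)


Start time: 16:43
Adding: 2 hours 37 minutes
Minutes: 43 + 37 = 80
Minute overflow: 80 >= 60, so carry 1 hour, minutes = 20
Hours: 16 + 2 + 1 = 19
Result: 19:20

19:20


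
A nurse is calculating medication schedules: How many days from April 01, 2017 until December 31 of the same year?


Start: April 01, 2017
End: December 31, 2017
Days left in April: 29
May: 31
June: 30
July: 31
August: 31
... plus remaining months
Sum of remaining months: 245
Total: 29 + 245 = 274

274


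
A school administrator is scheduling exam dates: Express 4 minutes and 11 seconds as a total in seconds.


Minutes: 4
Seconds: 11
Convert minutes to seconds: 4 x 60 = 240
Add remaining seconds: 240 + 11 = 251

251


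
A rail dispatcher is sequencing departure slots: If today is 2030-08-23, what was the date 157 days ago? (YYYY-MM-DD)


Start: 2030-08-23
Subtracting 157 days
Days already passed in August: 23
After going back through August: 134 more days to subtract
July 2030: 31 days, 103 remaining
June 2030: 30 days, 73 remaining
May 2030: 31 days, 42 remaining
April 2030: 30 days, 12 remaining
Result: 2030-03-19

2030-03-19


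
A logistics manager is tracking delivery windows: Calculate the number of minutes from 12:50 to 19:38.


Start time: 12:50 = 770 minutes from midnight
End time: 19:38 = 1178 minutes from midnight
Difference: 1178 - 770 = 408 minutes
That is 6 hours and 48 minutes

408


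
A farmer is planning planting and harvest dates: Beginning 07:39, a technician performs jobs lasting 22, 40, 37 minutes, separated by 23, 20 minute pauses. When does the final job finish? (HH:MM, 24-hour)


Start: 07:39 = 459 min from midnight
  after task 1 (22 min): 08:01
  after break (23 min): 08:24
  after task 2 (40 min): 09:04
  after break (20 min): 09:24
  after task 3 (37 min): 10:01
Total elapsed: 142 minutes
End time: 10:01

10:01


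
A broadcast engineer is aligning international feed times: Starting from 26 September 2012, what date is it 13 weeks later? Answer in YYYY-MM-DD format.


Start: 2012-09-26
Weeks to add: 13
Convert to days: 13 x 7 = 91 days
Add 91 days to 2012-09-26
Result: 2012-12-26

2012-12-26


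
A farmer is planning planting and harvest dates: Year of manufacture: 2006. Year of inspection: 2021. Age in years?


Birth year: 2006
Current year: 2021
Age = current year - birth year
Age = 2021 - 2006 = 15

15


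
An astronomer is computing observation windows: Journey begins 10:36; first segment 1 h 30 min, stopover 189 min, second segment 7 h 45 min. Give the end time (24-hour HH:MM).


Depart: 10:36
Leg 1: +90 min -> 12:06
Layover: +189 min -> 15:15
Leg 2: +465 min -> 23:00
Total travel: 744 minutes = 12h 24m
Arrival: 23:00

23:00


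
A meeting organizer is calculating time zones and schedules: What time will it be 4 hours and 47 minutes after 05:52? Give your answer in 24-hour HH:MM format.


Start time: 05:52
Adding: 4 hours 47 minutes
Minutes: 52 + 47 = 99
Minute overflow: 99 >= 60, so carry 1 hour, minutes = 39
Hours: 5 + 4 + 1 = 10
Result: 10:39

10:39


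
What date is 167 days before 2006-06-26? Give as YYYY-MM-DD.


Start: 2006-06-26
Subtracting 167 days
Days already passed in June: 26
After going back through June: 141 more days to subtract
May 2006: 31 days, 110 remaining
April 2006: 30 days, 80 remaining
March 2006: 31 days, 49 remaining
February 2006: 28 days, 21 remaining
Result: 2006-01-10

2006-01-10


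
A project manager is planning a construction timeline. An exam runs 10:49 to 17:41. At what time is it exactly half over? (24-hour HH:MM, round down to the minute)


Start time: 10:49 = 649 minutes from midnight
End time: 17:41 = 1061 minutes from midnight
Sum: 649 + 1061 = 1710
Midpoint: 1710 / 2 = 855 minutes
Convert: 855 / 60 = 14 hours, 15 minutes
Result: 14:15

14:15


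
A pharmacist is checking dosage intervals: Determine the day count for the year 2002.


Year: 2002
Check leap year rules:
Divisible by 4? No
2002 is not a leap year
Days: 365

365


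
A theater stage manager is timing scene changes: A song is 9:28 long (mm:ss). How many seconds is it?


Minutes: 9
Extra seconds: 28
Seconds per minute: 60
Minutes to seconds: 9 x 60 = 540
Total: 540 + 28 = 568

568


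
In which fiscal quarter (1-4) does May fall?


Month: May (month 5)
Q1: January-March (months 1-3)
Q2: April-June (months 4-6)
Q3: July-September (months 7-9)
Q4: October-December (months 10-12)
Month 5 falls in Q2

2


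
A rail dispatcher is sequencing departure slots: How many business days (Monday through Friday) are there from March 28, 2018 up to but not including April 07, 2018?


Start: 2018-03-28 (Wednesday)
End (exclusive): 2018-04-07 (Saturday)
Total calendar days: 10
Full weeks: 10 // 7 = 1 -> 5 weekdays
Remaining 3 days starting on Wednesday:
  Wed(w), Thu(w), Fri(w) -> 3 weekdays
Total business days: 5 + 3 = 8

8


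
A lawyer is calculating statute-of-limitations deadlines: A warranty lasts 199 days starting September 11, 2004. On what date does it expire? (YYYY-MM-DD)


Start: 2004-09-11
Adding 199 days
Days remaining in September: 19
After September: 180 days still to add
October 2004: 31 days, 149 remaining
November 2004: 30 days, 119 remaining
December 2004: 31 days, 88 remaining
January 2005: 31 days, 57 remaining
Result: 2005-03-29

2005-03-29


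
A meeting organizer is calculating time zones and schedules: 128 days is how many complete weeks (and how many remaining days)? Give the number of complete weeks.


Total days: 128
Days per week: 7
Division: 128 / 7 = 18 remainder 2
Complete weeks: 18
Remaining days: 2

18


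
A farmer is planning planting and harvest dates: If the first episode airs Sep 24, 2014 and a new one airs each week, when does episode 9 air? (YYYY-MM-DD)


First occurrence: 2014-09-24 (occurrence 1)
Each occurrence is 7 days after the previous.
Occurrence 9 is 8 weeks after the first.
8 weeks = 56 days
2014-09-24 + 56 days = 2014-11-19

2014-11-19


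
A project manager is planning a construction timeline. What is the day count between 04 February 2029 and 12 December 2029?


Start date: 2029-02-04
End date: 2029-12-12
Feb 2029: +25 days
Mar 2029: +31 days
Apr 2029: +30 days
... (8 more months)
Total: 311 days

311


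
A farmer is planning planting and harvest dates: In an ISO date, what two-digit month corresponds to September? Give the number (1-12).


Calendar month order:
8. August
9. September <--
10. October
September is month number 9

9


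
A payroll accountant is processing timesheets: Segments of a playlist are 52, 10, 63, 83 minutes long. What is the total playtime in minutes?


Durations: 52, 10, 63, 83
Running sum: 52
+ 10 = 62
+ 63 = 125
+ 83 = 208
Total duration: 208 minutes
That is 3 hours and 28 minutes

208


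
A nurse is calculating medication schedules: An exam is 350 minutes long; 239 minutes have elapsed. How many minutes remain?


Total budget: 350 minutes
Time used: 239 minutes
Remaining: 350 - 239 = 111 minutes
Percent used: 68.3%
Percent remaining: 31.7%

111


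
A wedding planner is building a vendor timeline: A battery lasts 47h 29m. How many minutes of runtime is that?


Hours: 47
Extra minutes: 29
Minutes per hour: 60
Hours to minutes: 47 x 60 = 2820
Total: 2820 + 29 = 2849

2849


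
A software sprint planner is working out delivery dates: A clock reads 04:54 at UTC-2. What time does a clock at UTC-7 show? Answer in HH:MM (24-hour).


Local time: 04:54 at UTC-2 (offset -2h)
Target zone: UTC-7 (offset -7h)
Difference: -7 - (-2) = -5 hours
Calculation: 4 + (-5) = -1
Wraparound: (-1) mod 24 = 23
Result: 23:54

23:54


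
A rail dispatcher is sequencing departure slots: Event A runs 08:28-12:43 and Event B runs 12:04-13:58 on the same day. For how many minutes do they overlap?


Interval A: [508, 763] minutes from midnight
Interval B: [724, 838] minutes from midnight
Overlap start = max(508, 724) = 724
Overlap end = min(763, 838) = 763
Overlap = 763 - 724 = 39 minutes

39


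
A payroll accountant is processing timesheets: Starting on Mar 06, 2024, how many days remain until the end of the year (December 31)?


Start: March 06, 2024
End: December 31, 2024
Days left in March: 25
April: 30
May: 31
June: 30
July: 31
... plus remaining months
Sum of remaining months: 275
Total: 25 + 275 = 300

300


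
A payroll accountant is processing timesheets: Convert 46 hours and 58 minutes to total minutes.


Hours: 46
Minutes: 58
Convert hours to minutes: 46 x 60 = 2760
Add remaining minutes: 2760 + 58 = 2818

2818


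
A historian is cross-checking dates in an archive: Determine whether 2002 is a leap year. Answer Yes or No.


Year: 2002
Divisible by 4? 2002 / 4 = 500.5 -> No
Not divisible by 4, so NOT a leap year

No


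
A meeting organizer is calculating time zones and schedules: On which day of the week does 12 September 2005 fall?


Date: 2005-09-12
January 1, 2005 is a Saturday
Day of year: 255
Offset from Jan 1: 254 days
254 mod 7 = 2
Result: Monday

Monday


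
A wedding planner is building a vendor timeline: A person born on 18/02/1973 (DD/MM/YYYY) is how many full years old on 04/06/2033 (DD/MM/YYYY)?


Birth: 1973-02-18
Reference: 2033-06-04
Year difference: 2033 - 1973 = 60
Has birthday (02-18) occurred by 06-04? Yes
Age in full years: 60

60


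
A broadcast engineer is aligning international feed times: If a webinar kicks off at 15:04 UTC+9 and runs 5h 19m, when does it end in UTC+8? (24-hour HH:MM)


Start: 15:04 in UTC+9
Step 1 - add duration:
  minutes: 4 + 19 = 23
  hours: 15 + 5 + 0 = 20
  end in UTC+9: 20:23
Step 2 - convert UTC+9 -> UTC+8:
  offset difference: 8 - (9) = -1 hours
  20 + (-1) = 19 -> mod 24 = 19
Result: 19:23 in UTC+8

19:23


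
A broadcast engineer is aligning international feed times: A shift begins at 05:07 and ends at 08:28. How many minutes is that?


Start time: 05:07 = 307 minutes from midnight
End time: 08:28 = 508 minutes from midnight
Difference: 508 - 307 = 201 minutes
That is 3 hours and 21 minutes

201


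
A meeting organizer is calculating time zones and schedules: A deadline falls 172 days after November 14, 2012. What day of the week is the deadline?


Start: 2012-11-14 (Wednesday)
Step 1 - find target date: add 172 days
  2012-11-14 + 172 days = 2013-05-05
Step 2 - day of week:
  172 mod 7 = 4
  Wednesday + 4 days -> Sunday
Result: Sunday (2013-05-05)

Sunday


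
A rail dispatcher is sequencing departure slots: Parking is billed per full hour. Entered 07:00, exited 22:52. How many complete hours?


Start: 07:00
End: 22:52
Hour difference: 22 - 7 = 15 hours
Minute difference: 52 - 0 = 52 minutes
Total minutes: 952
Complete hours: 952 / 60 = 15 (remainder 52)

15


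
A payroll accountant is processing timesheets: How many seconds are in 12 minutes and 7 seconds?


Minutes: 12
Seconds: 7
Convert minutes to seconds: 12 x 60 = 720
Add remaining seconds: 720 + 7 = 727

727


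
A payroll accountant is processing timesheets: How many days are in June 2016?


Month: June
Year: 2016
June is a 30-day month
Total: 30 days

30


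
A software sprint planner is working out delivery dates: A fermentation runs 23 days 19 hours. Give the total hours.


Days: 23
Extra hours: 19
Hours per day: 24
Days to hours: 23 x 24 = 552
Total: 552 + 19 = 571

571


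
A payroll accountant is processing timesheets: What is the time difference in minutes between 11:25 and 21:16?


Start time: 11:25 = 685 minutes from midnight
End time: 21:16 = 1276 minutes from midnight
Difference: 1276 - 685 = 591 minutes
That is 9 hours and 51 minutes

591


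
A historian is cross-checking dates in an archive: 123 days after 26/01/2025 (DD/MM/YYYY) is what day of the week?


Start: 2025-01-26 (Sunday)
Step 1 - find target date: add 123 days
  2025-01-26 + 123 days = 2025-05-29
Step 2 - day of week:
  123 mod 7 = 4
  Sunday + 4 days -> Thursday
Result: Thursday (2025-05-29)

Thursday


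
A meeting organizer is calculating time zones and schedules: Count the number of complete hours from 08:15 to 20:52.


Start: 08:15
End: 20:52
Hour difference: 20 - 8 = 12 hours
Minute difference: 52 - 15 = 37 minutes
Total minutes: 757
Complete hours: 757 / 60 = 12 (remainder 37)

12


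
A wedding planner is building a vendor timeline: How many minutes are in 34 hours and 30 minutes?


Hours: 34
Extra minutes: 30
Minutes per hour: 60
Hours to minutes: 34 x 60 = 2040
Total: 2040 + 30 = 2070

2070


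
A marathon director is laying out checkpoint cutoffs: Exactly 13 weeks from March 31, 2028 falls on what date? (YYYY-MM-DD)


Start: 2028-03-31
Weeks to add: 13
Convert to days: 13 x 7 = 91 days
Add 91 days to 2028-03-31
Result: 2028-06-30

2028-06-30


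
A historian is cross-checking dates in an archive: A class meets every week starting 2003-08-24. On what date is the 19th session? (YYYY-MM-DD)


First occurrence: 2003-08-24 (occurrence 1)
Each occurrence is 7 days after the previous.
Occurrence 19 is 18 weeks after the first.
18 weeks = 126 days
2003-08-24 + 126 days = 2003-12-28

2003-12-28


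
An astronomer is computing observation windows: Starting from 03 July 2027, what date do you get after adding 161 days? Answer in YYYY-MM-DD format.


Start: 2027-07-03
Adding 161 days
Days remaining in July: 28
After July: 133 days still to add
August 2027: 31 days, 102 remaining
September 2027: 30 days, 72 remaining
October 2027: 31 days, 41 remaining
November 2027: 30 days, 11 remaining
Result: 2027-12-11

2027-12-11


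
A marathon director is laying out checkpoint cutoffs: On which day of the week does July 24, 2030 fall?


Date: 2030-07-24
January 1, 2030 is a Tuesday
Day of year: 205
Offset from Jan 1: 204 days
204 mod 7 = 1
Result: Wednesday

Wednesday


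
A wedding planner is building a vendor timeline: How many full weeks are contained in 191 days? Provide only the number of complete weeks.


Total days: 191
Days per week: 7
Division: 191 / 7 = 27 remainder 2
Complete weeks: 27
Remaining days: 2

27


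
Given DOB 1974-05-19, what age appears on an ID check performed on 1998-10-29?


Birth: 1974-05-19
Reference: 1998-10-29
Year difference: 1998 - 1974 = 24
Has birthday (05-19) occurred by 10-29? Yes
Age in full years: 24

24


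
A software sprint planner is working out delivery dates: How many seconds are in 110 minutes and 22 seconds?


Minutes: 110
Extra seconds: 22
Seconds per minute: 60
Minutes to seconds: 110 x 60 = 6600
Total: 6600 + 22 = 6622

6622


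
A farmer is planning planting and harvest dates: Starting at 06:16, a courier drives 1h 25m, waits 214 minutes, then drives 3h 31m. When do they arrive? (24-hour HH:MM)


Depart: 06:16
Leg 1: +85 min -> 07:41
Layover: +214 min -> 11:15
Leg 2: +211 min -> 14:46
Total travel: 510 minutes = 8h 30m
Arrival: 14:46

14:46


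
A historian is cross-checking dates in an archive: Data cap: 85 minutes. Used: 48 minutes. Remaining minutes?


Total budget: 85 minutes
Time used: 48 minutes
Remaining: 85 - 48 = 37 minutes
Percent used: 56.5%
Percent remaining: 43.5%

37


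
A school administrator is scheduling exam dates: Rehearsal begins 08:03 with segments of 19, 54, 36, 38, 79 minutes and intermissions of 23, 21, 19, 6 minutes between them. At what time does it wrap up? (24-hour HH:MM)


Start: 08:03 = 483 min from midnight
  after task 1 (19 min): 08:22
  after break (23 min): 08:45
  after task 2 (54 min): 09:39
  after break (21 min): 10:00
  after task 3 (36 min): 10:36
  after break (19 min): 10:55
  after task 4 (38 min): 11:33
  after break (6 min): 11:39
  after task 5 (79 min): 12:58
Total elapsed: 295 minutes
End time: 12:58

12:58


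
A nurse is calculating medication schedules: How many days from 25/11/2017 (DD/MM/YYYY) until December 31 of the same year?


Start: November 25, 2017
End: December 31, 2017
Days left in November: 5
December: 31
Sum of remaining months: 31
Total: 5 + 31 = 36

36


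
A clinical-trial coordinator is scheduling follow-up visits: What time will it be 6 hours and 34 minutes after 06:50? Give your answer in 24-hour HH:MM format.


Start time: 06:50
Adding: 6 hours 34 minutes
Minutes: 50 + 34 = 84
Minute overflow: 84 >= 60, so carry 1 hour, minutes = 24
Hours: 6 + 6 + 1 = 13
Result: 13:24

13:24


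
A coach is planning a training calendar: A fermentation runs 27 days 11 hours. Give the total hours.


Days: 27
Extra hours: 11
Hours per day: 24
Days to hours: 27 x 24 = 648
Total: 648 + 11 = 659

659


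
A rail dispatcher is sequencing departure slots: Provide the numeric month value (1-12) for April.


Calendar month order:
3. March
4. April <--
5. May
April is month number 4

4


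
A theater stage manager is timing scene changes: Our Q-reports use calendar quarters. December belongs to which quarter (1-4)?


Month: December (month 12)
Q1: January-March (months 1-3)
Q2: April-June (months 4-6)
Q3: July-September (months 7-9)
Q4: October-December (months 10-12)
Month 12 falls in Q4

4


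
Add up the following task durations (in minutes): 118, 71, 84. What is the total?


Durations: 118, 71, 84
Running sum: 118
+ 71 = 189
+ 84 = 273
Total duration: 273 minutes
That is 4 hours and 33 minutes

273


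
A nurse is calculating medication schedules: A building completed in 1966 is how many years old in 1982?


Birth year: 1966
Current year: 1982
Age = current year - birth year
Age = 1982 - 1966 = 16

16


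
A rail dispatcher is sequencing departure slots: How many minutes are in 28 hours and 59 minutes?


Hours: 28
Minutes: 59
Convert hours to minutes: 28 x 60 = 1680
Add remaining minutes: 1680 + 59 = 1739

1739


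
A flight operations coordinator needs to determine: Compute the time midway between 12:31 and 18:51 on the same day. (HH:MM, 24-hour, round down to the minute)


Start time: 12:31 = 751 minutes from midnight
End time: 18:51 = 1131 minutes from midnight
Sum: 751 + 1131 = 1882
Midpoint: 1882 / 2 = 941 minutes
Convert: 941 / 60 = 15 hours, 41 minutes
Result: 15:41

15:41


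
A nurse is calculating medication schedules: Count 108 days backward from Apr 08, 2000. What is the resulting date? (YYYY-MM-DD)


Start: 2000-04-08
Subtracting 108 days
Days already passed in April: 8
After going back through April: 100 more days to subtract
March 2000: 31 days, 69 remaining
February 2000: 29 days, 40 remaining
January 2000: 31 days, 9 remaining
December 1999 has 31 days, need 9
Result: 1999-12-22

1999-12-22


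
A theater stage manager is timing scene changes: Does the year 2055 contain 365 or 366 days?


Year: 2055
Check leap year rules:
Divisible by 4? No
2055 is not a leap year
Days: 365

365


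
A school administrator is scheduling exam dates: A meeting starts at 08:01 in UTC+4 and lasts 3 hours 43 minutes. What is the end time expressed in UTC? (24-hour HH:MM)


Start: 08:01 in UTC+4
Step 1 - add duration:
  minutes: 1 + 43 = 44
  hours: 8 + 3 + 0 = 11
  end in UTC+4: 11:44
Step 2 - convert UTC+4 -> UTC:
  offset difference: 0 - (4) = -4 hours
  11 + (-4) = 7 -> mod 24 = 7
Result: 07:44 in UTC

07:44


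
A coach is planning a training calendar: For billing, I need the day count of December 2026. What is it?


Month: December
Year: 2026
December is a 31-day month
Total: 31 days

31


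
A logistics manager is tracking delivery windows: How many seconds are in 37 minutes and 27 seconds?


Minutes: 37
Seconds: 27
Convert minutes to seconds: 37 x 60 = 2220
Add remaining seconds: 2220 + 27 = 2247

2247


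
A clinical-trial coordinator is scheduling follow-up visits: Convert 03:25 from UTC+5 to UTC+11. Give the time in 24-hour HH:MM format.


Local time: 03:25 at UTC+5 (offset 5h)
Target zone: UTC+11 (offset 11h)
Difference: 11 - (5) = 6 hours
Calculation: 3 + (6) = 9
Result: 09:25

09:25


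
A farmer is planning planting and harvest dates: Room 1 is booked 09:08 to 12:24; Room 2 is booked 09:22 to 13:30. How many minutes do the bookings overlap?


Interval A: [548, 744] minutes from midnight
Interval B: [562, 810] minutes from midnight
Overlap start = max(548, 562) = 562
Overlap end = min(744, 810) = 744
Overlap = 744 - 562 = 182 minutes

182


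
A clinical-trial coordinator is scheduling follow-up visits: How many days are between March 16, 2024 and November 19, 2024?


Start date: 2024-03-16
End date: 2024-11-19
Mar 2024: +16 days
Apr 2024: +30 days
May 2024: +31 days
... (6 more months)
Total: 248 days

248


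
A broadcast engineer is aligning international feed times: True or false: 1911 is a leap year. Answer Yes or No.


Year: 1911
Divisible by 4? 1911 / 4 = 477.75 -> No
Not divisible by 4, so NOT a leap year

No


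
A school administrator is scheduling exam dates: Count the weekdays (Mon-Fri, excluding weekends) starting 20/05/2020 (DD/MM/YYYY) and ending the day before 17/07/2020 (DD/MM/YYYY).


Start: 2020-05-20 (Wednesday)
End (exclusive): 2020-07-17 (Friday)
Total calendar days: 58
Full weeks: 58 // 7 = 8 -> 40 weekdays
Remaining 2 days starting on Wednesday:
  Wed(w), Thu(w) -> 2 weekdays
Total business days: 40 + 2 = 42

42


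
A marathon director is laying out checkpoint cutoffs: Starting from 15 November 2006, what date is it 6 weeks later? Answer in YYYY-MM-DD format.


Start: 2006-11-15
Weeks to add: 6
Convert to days: 6 x 7 = 42 days
Add 42 days to 2006-11-15
Result: 2006-12-27

2006-12-27


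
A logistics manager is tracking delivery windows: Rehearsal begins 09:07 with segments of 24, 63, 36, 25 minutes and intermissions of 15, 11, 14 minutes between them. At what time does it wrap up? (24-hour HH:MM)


Start: 09:07 = 547 min from midnight
  after task 1 (24 min): 09:31
  after break (15 min): 09:46
  after task 2 (63 min): 10:49
  after break (11 min): 11:00
  after task 3 (36 min): 11:36
  after break (14 min): 11:50
  after task 4 (25 min): 12:15
Total elapsed: 188 minutes
End time: 12:15

12:15


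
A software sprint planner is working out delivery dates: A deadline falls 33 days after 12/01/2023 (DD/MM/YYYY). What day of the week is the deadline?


Start: 2023-01-12 (Thursday)
Step 1 - find target date: add 33 days
  2023-01-12 + 33 days = 2023-02-14
Step 2 - day of week:
  33 mod 7 = 5
  Thursday + 5 days -> Tuesday
Result: Tuesday (2023-02-14)

Tuesday


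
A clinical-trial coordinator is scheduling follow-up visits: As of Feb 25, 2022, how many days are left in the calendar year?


Start: February 25, 2022
End: December 31, 2022
Days left in February: 3
March: 31
April: 30
May: 31
June: 30
... plus remaining months
Sum of remaining months: 306
Total: 3 + 306 = 309

309


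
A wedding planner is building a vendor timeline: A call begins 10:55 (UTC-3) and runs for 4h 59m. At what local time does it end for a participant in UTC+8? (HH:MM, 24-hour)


Start: 10:55 in UTC-3
Step 1 - add duration:
  minutes: 55 + 59 = 114 (carry 1h)
  hours: 10 + 4 + 1 = 15
  end in UTC-3: 15:54
Step 2 - convert UTC-3 -> UTC+8:
  offset difference: 8 - (-3) = 11 hours
  15 + (11) = 26 -> mod 24 = 2
Result: 02:54 in UTC+8

02:54


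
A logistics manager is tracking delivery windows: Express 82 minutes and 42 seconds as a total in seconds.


Minutes: 82
Seconds: 42
Convert minutes to seconds: 82 x 60 = 4920
Add remaining seconds: 4920 + 42 = 4962

4962


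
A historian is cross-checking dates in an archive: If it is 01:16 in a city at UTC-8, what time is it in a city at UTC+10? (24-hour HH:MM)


Local time: 01:16 at UTC-8 (offset -8h)
Target zone: UTC+10 (offset 10h)
Difference: 10 - (-8) = 18 hours
Calculation: 1 + (18) = 19
Result: 19:16

19:16


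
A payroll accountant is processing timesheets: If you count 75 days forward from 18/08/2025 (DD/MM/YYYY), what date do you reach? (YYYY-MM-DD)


Start: 2025-08-18
Adding 75 days
Days remaining in August: 13
After August: 62 days still to add
September 2025: 30 days, 32 remaining
October 2025: 31 days, 1 remaining
November 2025 has 30 days, need 1
Result: 2025-11-01

2025-11-01


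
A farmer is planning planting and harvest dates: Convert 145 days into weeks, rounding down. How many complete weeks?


Total days: 145
Days per week: 7
Division: 145 / 7 = 20 remainder 5
Complete weeks: 20
Remaining days: 5

20


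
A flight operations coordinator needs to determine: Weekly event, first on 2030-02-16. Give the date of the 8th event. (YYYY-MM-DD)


First occurrence: 2030-02-16 (occurrence 1)
Each occurrence is 7 days after the previous.
Occurrence 8 is 7 weeks after the first.
7 weeks = 49 days
2030-02-16 + 49 days = 2030-04-06

2030-04-06


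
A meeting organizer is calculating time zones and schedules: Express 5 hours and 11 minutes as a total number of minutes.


Hours: 5
Extra minutes: 11
Minutes per hour: 60
Hours to minutes: 5 x 60 = 300
Total: 300 + 11 = 311

311


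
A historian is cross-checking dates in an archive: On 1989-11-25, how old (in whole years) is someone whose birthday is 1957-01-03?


Birth: 1957-01-03
Reference: 1989-11-25
Year difference: 1989 - 1957 = 32
Has birthday (01-03) occurred by 11-25? Yes
Age in full years: 32

32


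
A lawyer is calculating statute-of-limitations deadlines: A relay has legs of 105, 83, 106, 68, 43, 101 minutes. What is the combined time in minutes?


Durations: 105, 83, 106, 68, 43, 101
Running sum: 105
+ 83 = 188
+ 106 = 294
+ 68 = 362
+ 43 = 405
+ 101 = 506
Total duration: 506 minutes
That is 8 hours and 26 minutes

506


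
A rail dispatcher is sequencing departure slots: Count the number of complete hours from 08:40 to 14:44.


Start: 08:40
End: 14:44
Hour difference: 14 - 8 = 6 hours
Minute difference: 44 - 40 = 4 minutes
Total minutes: 364
Complete hours: 364 / 60 = 6 (remainder 4)

6
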